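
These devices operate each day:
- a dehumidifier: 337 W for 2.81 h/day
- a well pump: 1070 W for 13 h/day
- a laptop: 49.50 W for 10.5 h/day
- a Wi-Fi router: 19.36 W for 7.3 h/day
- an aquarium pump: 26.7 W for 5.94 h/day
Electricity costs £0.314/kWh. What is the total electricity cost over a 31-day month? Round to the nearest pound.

£153

dehumidifier: 337 W × 2.81 h × 31 d = 29,356 Wh = 29.36 kWh
well pump: 1070 W × 13 h × 31 d = 431,210 Wh = 431.2 kWh
laptop: 49.50 W × 10.5 h × 31 d = 16,112 Wh = 16.11 kWh
Wi-Fi router: 19.36 W × 7.3 h × 31 d = 4,381 Wh = 4.381 kWh
aquarium pump: 26.7 W × 5.94 h × 31 d = 4,917 Wh = 4.917 kWh
Total energy = 29.36 + 431.2 + 16.11 + 4.381 + 4.917 = 486 kWh
Cost = 486 kWh × £0.314 = £152.60 ≈ £153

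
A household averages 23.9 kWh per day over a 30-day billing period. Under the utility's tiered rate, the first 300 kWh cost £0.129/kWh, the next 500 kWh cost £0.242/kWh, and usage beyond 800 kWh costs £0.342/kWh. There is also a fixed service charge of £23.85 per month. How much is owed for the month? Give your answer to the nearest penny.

Usage = 23.9 kWh/day × 30 days = 717 kWh
First 300 kWh × £0.129 = £38.70
Next 417 kWh × £0.242 = £100.91
Remaining tier: 0 kWh (not reached)
Energy charge = £139.61; + service £23.85 = £163.46

£163.46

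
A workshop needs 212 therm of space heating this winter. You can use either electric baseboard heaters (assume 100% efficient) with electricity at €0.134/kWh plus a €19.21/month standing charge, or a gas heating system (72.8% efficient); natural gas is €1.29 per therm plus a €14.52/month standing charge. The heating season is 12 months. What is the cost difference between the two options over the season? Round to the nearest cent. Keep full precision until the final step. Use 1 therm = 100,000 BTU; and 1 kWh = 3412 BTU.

Heat load = 212 therm × 100,000 = 21,200,000 BTU
Gas: input = 21,200,000 / 0.728 = 29,120,879 BTU = 291.2 therm → 291.2 × €1.29 = €375.66; + 12 × €14.52 standing = €549.90
Electric: 21,200,000 BTU / 3412 = 6,213 kWh → × €0.134 = €832.59; + 12 × €19.21 standing = €1,063.11
Difference = |€549.90 − €1,063.11| = €513.21

€513.21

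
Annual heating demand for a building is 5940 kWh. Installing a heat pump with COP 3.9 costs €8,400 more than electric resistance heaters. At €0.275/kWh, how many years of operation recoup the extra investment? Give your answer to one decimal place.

6.9 years

Resistance: 5940 kWh × €0.275 = €1,633.50/yr
Heat pump: 5940 / 3.9 = 1523 kWh in → × €0.275 = €418.85/yr
Annual savings = €1,214.65
Payback = €8,400 / €1,214.65 = 6.92 years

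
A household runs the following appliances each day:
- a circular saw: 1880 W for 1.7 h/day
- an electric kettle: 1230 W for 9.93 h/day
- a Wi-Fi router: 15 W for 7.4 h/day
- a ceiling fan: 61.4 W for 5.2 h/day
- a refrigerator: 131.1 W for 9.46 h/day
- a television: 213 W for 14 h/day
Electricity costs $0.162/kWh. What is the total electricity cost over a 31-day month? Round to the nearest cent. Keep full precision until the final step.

$100.75

circular saw: 1880 W × 1.7 h × 31 d = 99,076 Wh = 99.08 kWh
electric kettle: 1230 W × 9.93 h × 31 d = 378,631 Wh = 378.6 kWh
Wi-Fi router: 15 W × 7.4 h × 31 d = 3,441 Wh = 3.441 kWh
ceiling fan: 61.4 W × 5.2 h × 31 d = 9,898 Wh = 9.898 kWh
refrigerator: 131.1 W × 9.46 h × 31 d = 38,446 Wh = 38.45 kWh
television: 213 W × 14 h × 31 d = 92,442 Wh = 92.44 kWh
Total energy = 99.08 + 378.6 + 3.441 + 9.898 + 38.45 + 92.44 = 621.9 kWh
Cost = 621.9 kWh × $0.162 = $100.75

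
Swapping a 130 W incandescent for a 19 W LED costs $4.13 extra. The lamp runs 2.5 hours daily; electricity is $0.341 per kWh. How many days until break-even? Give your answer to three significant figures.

43.6 days

Power saved = 130 − 19 = 111 W
Daily energy saved = 111 W × 2.5 h = 277.5 Wh = 0.2775 kWh
Daily savings = 0.2775 × $0.341 = $0.0946
Payback = $4.13 / $0.0946 per day = 43.64 days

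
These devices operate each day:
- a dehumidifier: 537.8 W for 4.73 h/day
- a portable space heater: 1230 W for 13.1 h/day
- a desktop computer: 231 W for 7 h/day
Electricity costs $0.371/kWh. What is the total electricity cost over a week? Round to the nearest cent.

dehumidifier: 537.8 W × 4.73 h × 7 d = 17,807 Wh = 17.81 kWh
portable space heater: 1230 W × 13.1 h × 7 d = 112,791 Wh = 112.8 kWh
desktop computer: 231 W × 7 h × 7 d = 11,319 Wh = 11.32 kWh
Total energy = 17.81 + 112.8 + 11.32 = 141.9 kWh
Cost = 141.9 kWh × $0.371 = $52.65

$52.65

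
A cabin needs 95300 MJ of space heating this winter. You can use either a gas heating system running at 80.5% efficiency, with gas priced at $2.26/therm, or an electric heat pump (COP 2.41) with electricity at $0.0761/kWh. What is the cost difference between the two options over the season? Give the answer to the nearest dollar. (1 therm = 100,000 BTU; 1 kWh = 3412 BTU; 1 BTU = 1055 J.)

Heat load = 95300 MJ = 95,300,000,000 J / 1055 = 90,331,754 BTU
Gas: input = 90,331,754 / 0.805 = 112,213,358 BTU = 1,122 therm → 1,122 × $2.26 = $2,536.02
Heat pump: 90,331,754 BTU / 3412 = 26,470 kWh heat; / 2.41 = 10,990 kWh in → × $0.0761 = $835.99
Difference = |$2,536.02 − $835.99| = $1,700.04 ≈ $1700

$1700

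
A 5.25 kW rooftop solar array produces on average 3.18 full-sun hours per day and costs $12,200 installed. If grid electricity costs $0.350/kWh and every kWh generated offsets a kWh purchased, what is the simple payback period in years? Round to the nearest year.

Daily generation = 5.25 kW × 3.18 h = 16.7 kWh
Annual generation = 16.7 × 365 = 6093.7 kWh
Annual savings = 6093.7 × $0.350 = $2,132.79
Payback = $12,200 / $2,132.79 = 5.72 years

6 years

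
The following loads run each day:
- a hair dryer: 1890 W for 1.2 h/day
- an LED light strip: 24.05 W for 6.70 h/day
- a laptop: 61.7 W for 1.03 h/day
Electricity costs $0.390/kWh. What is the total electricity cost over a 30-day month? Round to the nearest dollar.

hair dryer: 1890 W × 1.2 h × 30 d = 68,040 Wh = 68.04 kWh
LED light strip: 24.05 W × 6.70 h × 30 d = 4,834 Wh = 4.834 kWh
laptop: 61.7 W × 1.03 h × 30 d = 1,907 Wh = 1.907 kWh
Total energy = 68.04 + 4.834 + 1.907 = 74.78 kWh
Cost = 74.78 kWh × $0.390 = $29.16 ≈ $29

$29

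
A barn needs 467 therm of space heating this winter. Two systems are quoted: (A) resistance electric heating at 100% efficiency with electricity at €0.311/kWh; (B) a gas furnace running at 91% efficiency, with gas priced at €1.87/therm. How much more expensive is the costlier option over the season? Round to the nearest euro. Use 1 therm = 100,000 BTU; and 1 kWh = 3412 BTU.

Heat load = 467 therm × 100,000 = 46,700,000 BTU
Gas: input = 46,700,000 / 0.91 = 51,318,681 BTU = 513.2 therm → 513.2 × €1.87 = €959.66
Electric: 46,700,000 BTU / 3412 = 13,690 kWh → × €0.311 = €4,256.65
Difference = |€959.66 − €4,256.65| = €3,296.99 ≈ €3297

€3297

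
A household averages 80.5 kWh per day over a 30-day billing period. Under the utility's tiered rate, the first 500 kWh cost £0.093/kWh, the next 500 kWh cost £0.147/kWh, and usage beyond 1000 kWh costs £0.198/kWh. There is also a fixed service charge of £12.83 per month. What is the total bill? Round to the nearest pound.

£413

Usage = 80.5 kWh/day × 30 days = 2415 kWh
First 500 kWh × £0.093 = £46.50
Next 500 kWh × £0.147 = £73.50
Remaining 1415 kWh × £0.198 = £280.17
Energy charge = £400.17; + service £12.83 = £413.00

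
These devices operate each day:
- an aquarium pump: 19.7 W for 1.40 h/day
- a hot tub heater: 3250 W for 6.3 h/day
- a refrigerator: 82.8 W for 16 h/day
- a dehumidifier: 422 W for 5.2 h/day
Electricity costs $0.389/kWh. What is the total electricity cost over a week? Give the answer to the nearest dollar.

$65

aquarium pump: 19.7 W × 1.40 h × 7 d = 193 Wh = 0.1931 kWh
hot tub heater: 3250 W × 6.3 h × 7 d = 143,325 Wh = 143.3 kWh
refrigerator: 82.8 W × 16 h × 7 d = 9,274 Wh = 9.274 kWh
dehumidifier: 422 W × 5.2 h × 7 d = 15,361 Wh = 15.36 kWh
Total energy = 0.1931 + 143.3 + 9.274 + 15.36 = 168.2 kWh
Cost = 168.2 kWh × $0.389 = $65.41 ≈ $65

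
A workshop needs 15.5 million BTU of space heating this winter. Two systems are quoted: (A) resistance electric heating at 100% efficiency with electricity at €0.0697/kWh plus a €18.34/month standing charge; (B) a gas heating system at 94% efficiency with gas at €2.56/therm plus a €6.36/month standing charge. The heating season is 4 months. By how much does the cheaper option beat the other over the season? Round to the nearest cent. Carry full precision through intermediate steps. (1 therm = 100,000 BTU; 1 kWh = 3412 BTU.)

Heat load = 15.5 × 10⁶ BTU = 15,500,000 BTU
Gas: input = 15,500,000 / 0.94 = 16,489,362 BTU = 164.9 therm → 164.9 × €2.56 = €422.13; + 4 × €6.36 standing = €447.57
Electric: 15,500,000 BTU / 3412 = 4,543 kWh → × €0.0697 = €316.63; + 4 × €18.34 standing = €389.99
Difference = |€447.57 − €389.99| = €57.58

€57.58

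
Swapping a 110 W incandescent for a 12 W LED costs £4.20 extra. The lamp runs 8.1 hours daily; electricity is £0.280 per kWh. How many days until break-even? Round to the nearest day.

19 days

Power saved = 110 − 12 = 98 W
Daily energy saved = 98 W × 8.1 h = 793.8 Wh = 0.7938 kWh
Daily savings = 0.7938 × £0.280 = £0.2223
Payback = £4.20 / £0.2223 per day = 18.9 days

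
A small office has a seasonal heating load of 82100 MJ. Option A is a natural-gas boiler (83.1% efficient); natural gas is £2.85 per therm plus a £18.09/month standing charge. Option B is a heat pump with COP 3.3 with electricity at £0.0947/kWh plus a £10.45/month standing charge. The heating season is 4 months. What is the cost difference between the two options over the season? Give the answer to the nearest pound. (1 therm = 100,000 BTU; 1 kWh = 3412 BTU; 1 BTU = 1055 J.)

Heat load = 82100 MJ = 82,100,000,000 J / 1055 = 77,819,905 BTU
Gas: input = 77,819,905 / 0.831 = 93,646,095 BTU = 936.5 therm → 936.5 × £2.85 = £2,668.91; + 4 × £18.09 standing = £2,741.27
Heat pump: 77,819,905 BTU / 3412 = 22,810 kWh heat; / 3.3 = 6,911 kWh in → × £0.0947 = £654.51; + 4 × £10.45 standing = £696.31
Difference = |£2,741.27 − £696.31| = £2,044.96 ≈ £2045

£2045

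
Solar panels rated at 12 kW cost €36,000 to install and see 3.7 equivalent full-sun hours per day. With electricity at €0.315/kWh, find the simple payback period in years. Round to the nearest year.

7 years

Daily generation = 12 kW × 3.7 h = 44.4 kWh
Annual generation = 44.4 × 365 = 16206 kWh
Annual savings = 16206 × €0.315 = €5,104.89
Payback = €36,000 / €5,104.89 = 7.05 years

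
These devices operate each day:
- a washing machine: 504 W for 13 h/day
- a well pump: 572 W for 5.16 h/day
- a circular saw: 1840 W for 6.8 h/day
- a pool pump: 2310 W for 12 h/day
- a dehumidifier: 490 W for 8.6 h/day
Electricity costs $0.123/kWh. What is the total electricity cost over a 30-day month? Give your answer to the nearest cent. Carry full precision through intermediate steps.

washing machine: 504 W × 13 h × 30 d = 196,560 Wh = 196.6 kWh
well pump: 572 W × 5.16 h × 30 d = 88,546 Wh = 88.55 kWh
circular saw: 1840 W × 6.8 h × 30 d = 375,360 Wh = 375.4 kWh
pool pump: 2310 W × 12 h × 30 d = 831,600 Wh = 831.6 kWh
dehumidifier: 490 W × 8.6 h × 30 d = 126,420 Wh = 126.4 kWh
Total energy = 196.6 + 88.55 + 375.4 + 831.6 + 126.4 = 1,618 kWh
Cost = 1,618 kWh × $0.123 = $199.07

$199.07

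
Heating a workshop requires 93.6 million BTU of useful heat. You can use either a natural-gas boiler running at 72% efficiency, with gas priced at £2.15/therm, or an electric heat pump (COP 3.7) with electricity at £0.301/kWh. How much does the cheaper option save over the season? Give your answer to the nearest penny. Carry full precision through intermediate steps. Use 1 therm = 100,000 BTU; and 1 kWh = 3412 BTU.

£563.32

Heat load = 93.6 × 10⁶ BTU = 93,600,000 BTU
Gas: input = 93,600,000 / 0.72 = 130,000,000 BTU = 1,300 therm → 1,300 × £2.15 = £2,795.00
Heat pump: 93,600,000 BTU / 3412 = 27,430 kWh heat; / 3.7 = 7,414 kWh in → × £0.301 = £2,231.68
Difference = |£2,795.00 − £2,231.68| = £563.32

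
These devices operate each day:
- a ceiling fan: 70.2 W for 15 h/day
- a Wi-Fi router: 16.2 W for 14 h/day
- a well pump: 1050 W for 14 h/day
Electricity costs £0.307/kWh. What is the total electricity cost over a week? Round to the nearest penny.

ceiling fan: 70.2 W × 15 h × 7 d = 7,371 Wh = 7.371 kWh
Wi-Fi router: 16.2 W × 14 h × 7 d = 1,588 Wh = 1.588 kWh
well pump: 1050 W × 14 h × 7 d = 102,900 Wh = 102.9 kWh
Total energy = 7.371 + 1.588 + 102.9 = 111.9 kWh
Cost = 111.9 kWh × £0.307 = £34.34

£34.34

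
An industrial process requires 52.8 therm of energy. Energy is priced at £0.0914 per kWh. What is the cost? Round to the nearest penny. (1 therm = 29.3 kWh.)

52.8 therm × (29.3 kWh/therm) = 1,547 kWh
Cost = 1,547 kWh × £0.0914/kWh = £141.40

£141.40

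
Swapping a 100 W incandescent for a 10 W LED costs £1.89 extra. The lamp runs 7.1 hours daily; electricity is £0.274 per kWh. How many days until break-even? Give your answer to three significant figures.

10.8 days

Power saved = 100 − 10 = 90 W
Daily energy saved = 90 W × 7.1 h = 639 Wh = 0.639 kWh
Daily savings = 0.639 × £0.274 = £0.1751
Payback = £1.89 / £0.1751 per day = 10.79 days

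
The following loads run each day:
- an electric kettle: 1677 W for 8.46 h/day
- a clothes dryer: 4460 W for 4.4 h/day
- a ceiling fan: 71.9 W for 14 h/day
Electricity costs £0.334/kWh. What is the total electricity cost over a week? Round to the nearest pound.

£81

electric kettle: 1677 W × 8.46 h × 7 d = 99,312 Wh = 99.31 kWh
clothes dryer: 4460 W × 4.4 h × 7 d = 137,368 Wh = 137.4 kWh
ceiling fan: 71.9 W × 14 h × 7 d = 7,046 Wh = 7.046 kWh
Total energy = 99.31 + 137.4 + 7.046 = 243.7 kWh
Cost = 243.7 kWh × £0.334 = £81.40 ≈ £81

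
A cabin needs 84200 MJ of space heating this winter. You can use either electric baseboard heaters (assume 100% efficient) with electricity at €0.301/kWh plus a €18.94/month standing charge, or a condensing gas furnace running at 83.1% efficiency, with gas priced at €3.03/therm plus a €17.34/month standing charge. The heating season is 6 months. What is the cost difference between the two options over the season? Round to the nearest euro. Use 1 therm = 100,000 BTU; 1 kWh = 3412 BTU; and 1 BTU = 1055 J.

€4140

Heat load = 84200 MJ = 84,200,000,000 J / 1055 = 79,810,427 BTU
Gas: input = 79,810,427 / 0.831 = 96,041,428 BTU = 960.4 therm → 960.4 × €3.03 = €2,910.06; + 6 × €17.34 standing = €3,014.10
Electric: 79,810,427 BTU / 3412 = 23,390 kWh → × €0.301 = €7,040.72; + 6 × €18.94 standing = €7,154.36
Difference = |€3,014.10 − €7,154.36| = €4,140.27 ≈ €4140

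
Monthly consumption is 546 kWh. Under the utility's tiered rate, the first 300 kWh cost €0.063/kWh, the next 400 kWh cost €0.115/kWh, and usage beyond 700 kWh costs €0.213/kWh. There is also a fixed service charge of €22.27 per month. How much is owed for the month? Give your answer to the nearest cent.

First 300 kWh × €0.063 = €18.90
Next 246 kWh × €0.115 = €28.29
Remaining tier: 0 kWh (not reached)
Energy charge = €47.19; + service €22.27 = €69.46

€69.46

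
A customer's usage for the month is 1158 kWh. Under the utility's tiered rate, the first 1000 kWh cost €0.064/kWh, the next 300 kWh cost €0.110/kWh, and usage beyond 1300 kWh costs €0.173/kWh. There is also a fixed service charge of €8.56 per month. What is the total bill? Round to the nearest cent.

€89.94

First 1000 kWh × €0.064 = €64.00
Next 158 kWh × €0.110 = €17.38
Remaining tier: 0 kWh (not reached)
Energy charge = €81.38; + service €8.56 = €89.94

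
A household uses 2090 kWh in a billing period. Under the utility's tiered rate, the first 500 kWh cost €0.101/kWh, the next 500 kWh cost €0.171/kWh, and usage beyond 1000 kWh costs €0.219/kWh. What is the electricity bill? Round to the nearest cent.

€374.71

First 500 kWh × €0.101 = €50.50
Next 500 kWh × €0.171 = €85.50
Remaining 1090 kWh × €0.219 = €238.71
Total = €374.71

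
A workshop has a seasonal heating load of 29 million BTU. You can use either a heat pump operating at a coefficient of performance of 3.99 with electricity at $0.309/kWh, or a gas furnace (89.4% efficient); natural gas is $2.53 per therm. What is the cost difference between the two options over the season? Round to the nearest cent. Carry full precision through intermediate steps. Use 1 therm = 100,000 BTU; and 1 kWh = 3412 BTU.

$162.47

Heat load = 29 × 10⁶ BTU = 29,000,000 BTU
Gas: input = 29,000,000 / 0.894 = 32,438,479 BTU = 324.4 therm → 324.4 × $2.53 = $820.69
Heat pump: 29,000,000 BTU / 3412 = 8,499 kWh heat; / 3.99 = 2,130 kWh in → × $0.309 = $658.23
Difference = |$820.69 − $658.23| = $162.47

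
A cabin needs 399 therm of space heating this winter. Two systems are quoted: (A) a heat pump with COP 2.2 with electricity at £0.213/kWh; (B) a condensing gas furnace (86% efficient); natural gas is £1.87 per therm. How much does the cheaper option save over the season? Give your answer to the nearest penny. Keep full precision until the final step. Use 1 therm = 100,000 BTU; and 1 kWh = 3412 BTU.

Heat load = 399 therm × 100,000 = 39,900,000 BTU
Gas: input = 39,900,000 / 0.86 = 46,395,349 BTU = 464 therm → 464 × £1.87 = £867.59
Heat pump: 39,900,000 BTU / 3412 = 11,690 kWh heat; / 2.2 = 5,315 kWh in → × £0.213 = £1,132.19
Difference = |£867.59 − £1,132.19| = £264.60

£264.60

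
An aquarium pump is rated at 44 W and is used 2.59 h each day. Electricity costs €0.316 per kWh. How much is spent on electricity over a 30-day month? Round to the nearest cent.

Energy = 44 W × 2.59 h/day × 30 days = 3,419 Wh = 3.419 kWh
Cost = 3.419 kWh × €0.316/kWh = €1.08

€1.08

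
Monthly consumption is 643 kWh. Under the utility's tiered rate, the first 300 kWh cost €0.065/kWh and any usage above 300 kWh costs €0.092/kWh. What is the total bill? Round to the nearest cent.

First 300 kWh × €0.065 = €19.50
Remaining 343 kWh × €0.092 = €31.56
Total = €51.06

€51.06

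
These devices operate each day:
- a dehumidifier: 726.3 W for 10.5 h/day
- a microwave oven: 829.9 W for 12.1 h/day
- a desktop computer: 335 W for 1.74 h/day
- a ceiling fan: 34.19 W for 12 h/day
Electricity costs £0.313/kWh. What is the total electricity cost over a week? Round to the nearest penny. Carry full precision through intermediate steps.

dehumidifier: 726.3 W × 10.5 h × 7 d = 53,383 Wh = 53.38 kWh
microwave oven: 829.9 W × 12.1 h × 7 d = 70,293 Wh = 70.29 kWh
desktop computer: 335 W × 1.74 h × 7 d = 4,080 Wh = 4.08 kWh
ceiling fan: 34.19 W × 12 h × 7 d = 2,872 Wh = 2.872 kWh
Total energy = 53.38 + 70.29 + 4.08 + 2.872 = 130.6 kWh
Cost = 130.6 kWh × £0.313 = £40.89

£40.89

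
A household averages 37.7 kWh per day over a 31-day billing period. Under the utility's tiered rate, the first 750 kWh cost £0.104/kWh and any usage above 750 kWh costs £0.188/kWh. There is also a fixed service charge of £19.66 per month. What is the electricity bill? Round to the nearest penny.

Usage = 37.7 kWh/day × 31 days = 1168.7 kWh
First 750 kWh × £0.104 = £78.00
Remaining 418.7 kWh × £0.188 = £78.72
Energy charge = £156.72; + service £19.66 = £176.38

£176.38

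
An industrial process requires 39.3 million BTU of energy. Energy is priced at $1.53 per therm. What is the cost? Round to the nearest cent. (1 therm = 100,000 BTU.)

39.3 million BTU × (10 therm/million BTU) = 393 therm
Cost = 393 therm × $1.53/therm = $601.29

$601.29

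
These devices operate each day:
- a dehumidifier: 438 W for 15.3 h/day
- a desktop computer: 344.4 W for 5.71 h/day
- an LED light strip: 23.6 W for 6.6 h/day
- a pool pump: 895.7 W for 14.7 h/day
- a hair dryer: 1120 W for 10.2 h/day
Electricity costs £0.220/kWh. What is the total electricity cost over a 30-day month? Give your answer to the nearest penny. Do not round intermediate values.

dehumidifier: 438 W × 15.3 h × 30 d = 201,042 Wh = 201 kWh
desktop computer: 344.4 W × 5.71 h × 30 d = 58,996 Wh = 59 kWh
LED light strip: 23.6 W × 6.6 h × 30 d = 4,673 Wh = 4.673 kWh
pool pump: 895.7 W × 14.7 h × 30 d = 395,004 Wh = 395 kWh
hair dryer: 1120 W × 10.2 h × 30 d = 342,720 Wh = 342.7 kWh
Total energy = 201 + 59 + 4.673 + 395 + 342.7 = 1,002 kWh
Cost = 1,002 kWh × £0.220 = £220.54

£220.54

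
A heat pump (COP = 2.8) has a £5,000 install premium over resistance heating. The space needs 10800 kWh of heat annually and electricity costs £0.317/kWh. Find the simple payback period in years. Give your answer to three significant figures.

Resistance: 10800 kWh × £0.317 = £3,423.60/yr
Heat pump: 10800 / 2.8 = 3857 kWh in → × £0.317 = £1,222.71/yr
Annual savings = £2,200.89
Payback = £5,000 / £2,200.89 = 2.27 years

2.27 years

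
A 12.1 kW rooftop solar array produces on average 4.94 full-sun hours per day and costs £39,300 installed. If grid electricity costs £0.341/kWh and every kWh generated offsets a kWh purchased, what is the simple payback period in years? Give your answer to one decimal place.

Daily generation = 12.1 kW × 4.94 h = 59.77 kWh
Annual generation = 59.77 × 365 = 21818 kWh
Annual savings = 21818 × £0.341 = £7,439.77
Payback = £39,300 / £7,439.77 = 5.28 years

5.3 years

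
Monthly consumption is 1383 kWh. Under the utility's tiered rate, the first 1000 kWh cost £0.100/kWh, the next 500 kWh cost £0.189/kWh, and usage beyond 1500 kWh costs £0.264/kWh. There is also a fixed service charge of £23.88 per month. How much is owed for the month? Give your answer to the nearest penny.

£196.27

First 1000 kWh × £0.100 = £100.00
Next 383 kWh × £0.189 = £72.39
Remaining tier: 0 kWh (not reached)
Energy charge = £172.39; + service £23.88 = £196.27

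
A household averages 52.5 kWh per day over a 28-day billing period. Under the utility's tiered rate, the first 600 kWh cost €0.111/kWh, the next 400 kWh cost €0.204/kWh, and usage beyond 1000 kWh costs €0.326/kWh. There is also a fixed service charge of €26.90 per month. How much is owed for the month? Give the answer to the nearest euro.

€328

Usage = 52.5 kWh/day × 28 days = 1470 kWh
First 600 kWh × €0.111 = €66.60
Next 400 kWh × €0.204 = €81.60
Remaining 470 kWh × €0.326 = €153.22
Energy charge = €301.42; + service €26.90 = €328.32 ≈ €328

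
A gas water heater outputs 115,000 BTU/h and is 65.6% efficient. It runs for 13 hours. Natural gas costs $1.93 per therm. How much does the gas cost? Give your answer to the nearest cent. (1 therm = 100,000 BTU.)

$43.98

Heat delivered = 115,000 BTU/h × 13 h = 1,495,000 BTU
Gas input = 1,495,000 / 0.656 = 2,278,963 BTU
= 2,278,963 / 100,000 = 22.79 therm
Cost = 22.79 × $1.93/therm = $43.98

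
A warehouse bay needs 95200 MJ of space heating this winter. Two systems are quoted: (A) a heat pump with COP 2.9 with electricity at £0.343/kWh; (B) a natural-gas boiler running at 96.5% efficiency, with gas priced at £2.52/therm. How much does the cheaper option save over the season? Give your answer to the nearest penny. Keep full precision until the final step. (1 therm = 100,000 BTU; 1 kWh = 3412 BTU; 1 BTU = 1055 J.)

£771.59

Heat load = 95200 MJ = 95,200,000,000 J / 1055 = 90,236,967 BTU
Gas: input = 90,236,967 / 0.965 = 93,509,810 BTU = 935.1 therm → 935.1 × £2.52 = £2,356.45
Heat pump: 90,236,967 BTU / 3412 = 26,450 kWh heat; / 2.9 = 9,120 kWh in → × £0.343 = £3,128.03
Difference = |£2,356.45 − £3,128.03| = £771.59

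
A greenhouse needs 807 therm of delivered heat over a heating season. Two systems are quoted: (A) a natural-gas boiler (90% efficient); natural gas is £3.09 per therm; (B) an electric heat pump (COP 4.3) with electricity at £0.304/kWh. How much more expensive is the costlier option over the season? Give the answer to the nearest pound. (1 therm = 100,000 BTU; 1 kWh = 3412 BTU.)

Heat load = 807 therm × 100,000 = 80,700,000 BTU
Gas: input = 80,700,000 / 0.90 = 89,666,667 BTU = 896.7 therm → 896.7 × £3.09 = £2,770.70
Heat pump: 80,700,000 BTU / 3412 = 23,650 kWh heat; / 4.3 = 5,500 kWh in → × £0.304 = £1,672.13
Difference = |£2,770.70 − £1,672.13| = £1,098.57 ≈ £1099

£1099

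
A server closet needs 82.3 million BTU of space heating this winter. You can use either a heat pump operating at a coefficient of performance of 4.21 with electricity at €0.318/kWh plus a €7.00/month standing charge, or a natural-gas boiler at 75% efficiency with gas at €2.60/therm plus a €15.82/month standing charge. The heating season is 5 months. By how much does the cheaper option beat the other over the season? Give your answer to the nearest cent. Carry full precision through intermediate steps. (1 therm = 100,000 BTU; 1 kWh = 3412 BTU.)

Heat load = 82.3 × 10⁶ BTU = 82,300,000 BTU
Gas: input = 82,300,000 / 0.75 = 109,733,333 BTU = 1,097 therm → 1,097 × €2.60 = €2,853.07; + 5 × €15.82 standing = €2,932.17
Heat pump: 82,300,000 BTU / 3412 = 24,120 kWh heat; / 4.21 = 5,729 kWh in → × €0.318 = €1,821.95; + 5 × €7.00 standing = €1,856.95
Difference = |€2,932.17 − €1,856.95| = €1,075.22

€1075.22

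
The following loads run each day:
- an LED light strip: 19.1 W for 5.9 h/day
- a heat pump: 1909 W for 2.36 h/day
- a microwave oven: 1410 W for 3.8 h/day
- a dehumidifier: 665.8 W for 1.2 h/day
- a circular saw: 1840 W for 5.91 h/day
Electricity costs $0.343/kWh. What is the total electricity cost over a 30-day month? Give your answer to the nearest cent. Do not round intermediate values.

$222.77

LED light strip: 19.1 W × 5.9 h × 30 d = 3,381 Wh = 3.381 kWh
heat pump: 1909 W × 2.36 h × 30 d = 135,157 Wh = 135.2 kWh
microwave oven: 1410 W × 3.8 h × 30 d = 160,740 Wh = 160.7 kWh
dehumidifier: 665.8 W × 1.2 h × 30 d = 23,969 Wh = 23.97 kWh
circular saw: 1840 W × 5.91 h × 30 d = 326,232 Wh = 326.2 kWh
Total energy = 3.381 + 135.2 + 160.7 + 23.97 + 326.2 = 649.5 kWh
Cost = 649.5 kWh × $0.343 = $222.77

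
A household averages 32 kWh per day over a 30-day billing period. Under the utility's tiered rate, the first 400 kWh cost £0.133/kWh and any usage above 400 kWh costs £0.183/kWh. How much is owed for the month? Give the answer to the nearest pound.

Usage = 32 kWh/day × 30 days = 960 kWh
First 400 kWh × £0.133 = £53.20
Remaining 560 kWh × £0.183 = £102.48
Total = £155.68 ≈ £156

£156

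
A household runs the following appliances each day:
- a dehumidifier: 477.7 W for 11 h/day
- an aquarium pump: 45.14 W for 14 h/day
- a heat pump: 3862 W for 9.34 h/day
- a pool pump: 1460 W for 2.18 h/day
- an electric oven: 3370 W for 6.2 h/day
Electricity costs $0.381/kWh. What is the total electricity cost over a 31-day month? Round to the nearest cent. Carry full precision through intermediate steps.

$779.93

dehumidifier: 477.7 W × 11 h × 31 d = 162,896 Wh = 162.9 kWh
aquarium pump: 45.14 W × 14 h × 31 d = 19,591 Wh = 19.59 kWh
heat pump: 3862 W × 9.34 h × 31 d = 1,118,203 Wh = 1,118 kWh
pool pump: 1460 W × 2.18 h × 31 d = 98,667 Wh = 98.67 kWh
electric oven: 3370 W × 6.2 h × 31 d = 647,714 Wh = 647.7 kWh
Total energy = 162.9 + 19.59 + 1,118 + 98.67 + 647.7 = 2,047 kWh
Cost = 2,047 kWh × $0.381 = $779.93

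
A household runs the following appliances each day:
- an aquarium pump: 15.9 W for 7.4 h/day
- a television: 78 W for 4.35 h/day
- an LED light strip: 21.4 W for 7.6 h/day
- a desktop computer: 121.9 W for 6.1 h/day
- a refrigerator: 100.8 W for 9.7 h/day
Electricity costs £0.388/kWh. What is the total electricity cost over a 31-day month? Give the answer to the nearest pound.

£28

aquarium pump: 15.9 W × 7.4 h × 31 d = 3,647 Wh = 3.647 kWh
television: 78 W × 4.35 h × 31 d = 10,518 Wh = 10.52 kWh
LED light strip: 21.4 W × 7.6 h × 31 d = 5,042 Wh = 5.042 kWh
desktop computer: 121.9 W × 6.1 h × 31 d = 23,051 Wh = 23.05 kWh
refrigerator: 100.8 W × 9.7 h × 31 d = 30,311 Wh = 30.31 kWh
Total energy = 3.647 + 10.52 + 5.042 + 23.05 + 30.31 = 72.57 kWh
Cost = 72.57 kWh × £0.388 = £28.16 ≈ £28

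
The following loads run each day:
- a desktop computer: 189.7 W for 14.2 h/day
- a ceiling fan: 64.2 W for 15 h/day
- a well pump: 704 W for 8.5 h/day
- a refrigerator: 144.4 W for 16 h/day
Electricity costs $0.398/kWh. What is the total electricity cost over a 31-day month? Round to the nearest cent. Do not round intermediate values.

$147.45

desktop computer: 189.7 W × 14.2 h × 31 d = 83,506 Wh = 83.51 kWh
ceiling fan: 64.2 W × 15 h × 31 d = 29,853 Wh = 29.85 kWh
well pump: 704 W × 8.5 h × 31 d = 185,504 Wh = 185.5 kWh
refrigerator: 144.4 W × 16 h × 31 d = 71,622 Wh = 71.62 kWh
Total energy = 83.51 + 29.85 + 185.5 + 71.62 = 370.5 kWh
Cost = 370.5 kWh × $0.398 = $147.45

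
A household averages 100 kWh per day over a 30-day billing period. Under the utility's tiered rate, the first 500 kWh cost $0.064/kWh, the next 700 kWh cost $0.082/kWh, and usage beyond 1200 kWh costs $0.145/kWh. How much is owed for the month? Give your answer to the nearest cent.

$350.40

Usage = 100 kWh/day × 30 days = 3000 kWh
First 500 kWh × $0.064 = $32.00
Next 700 kWh × $0.082 = $57.40
Remaining 1800 kWh × $0.145 = $261.00
Total = $350.40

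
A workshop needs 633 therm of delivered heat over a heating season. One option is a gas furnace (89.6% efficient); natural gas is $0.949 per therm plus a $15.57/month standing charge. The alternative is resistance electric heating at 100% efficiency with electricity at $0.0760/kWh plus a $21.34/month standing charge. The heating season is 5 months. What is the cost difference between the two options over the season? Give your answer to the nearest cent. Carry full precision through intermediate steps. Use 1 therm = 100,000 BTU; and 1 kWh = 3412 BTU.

Heat load = 633 therm × 100,000 = 63,300,000 BTU
Gas: input = 63,300,000 / 0.896 = 70,647,321 BTU = 706.5 therm → 706.5 × $0.949 = $670.44; + 5 × $15.57 standing = $748.29
Electric: 63,300,000 BTU / 3412 = 18,550 kWh → × $0.0760 = $1,409.96; + 5 × $21.34 standing = $1,516.66
Difference = |$748.29 − $1,516.66| = $768.37

$768.37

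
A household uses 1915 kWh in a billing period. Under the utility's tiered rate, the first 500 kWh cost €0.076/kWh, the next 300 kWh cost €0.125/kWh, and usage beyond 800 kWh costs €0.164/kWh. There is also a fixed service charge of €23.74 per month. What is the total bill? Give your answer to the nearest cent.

€282.10

First 500 kWh × €0.076 = €38.00
Next 300 kWh × €0.125 = €37.50
Remaining 1115 kWh × €0.164 = €182.86
Energy charge = €258.36; + service €23.74 = €282.10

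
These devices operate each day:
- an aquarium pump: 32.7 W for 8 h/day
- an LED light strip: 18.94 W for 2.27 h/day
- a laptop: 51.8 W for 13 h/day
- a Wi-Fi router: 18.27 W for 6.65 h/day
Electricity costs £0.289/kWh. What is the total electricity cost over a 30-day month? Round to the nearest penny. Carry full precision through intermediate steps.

aquarium pump: 32.7 W × 8 h × 30 d = 7,848 Wh = 7.848 kWh
LED light strip: 18.94 W × 2.27 h × 30 d = 1,290 Wh = 1.29 kWh
laptop: 51.8 W × 13 h × 30 d = 20,202 Wh = 20.2 kWh
Wi-Fi router: 18.27 W × 6.65 h × 30 d = 3,645 Wh = 3.645 kWh
Total energy = 7.848 + 1.29 + 20.2 + 3.645 = 32.98 kWh
Cost = 32.98 kWh × £0.289 = £9.53

£9.53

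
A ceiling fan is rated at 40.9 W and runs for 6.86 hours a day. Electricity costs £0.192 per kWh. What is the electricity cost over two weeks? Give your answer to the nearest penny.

£0.75

Energy = 40.9 W × 6.86 h/day × 14 days = 3,928 Wh = 3.928 kWh
Cost = 3.928 kWh × £0.192/kWh = £0.75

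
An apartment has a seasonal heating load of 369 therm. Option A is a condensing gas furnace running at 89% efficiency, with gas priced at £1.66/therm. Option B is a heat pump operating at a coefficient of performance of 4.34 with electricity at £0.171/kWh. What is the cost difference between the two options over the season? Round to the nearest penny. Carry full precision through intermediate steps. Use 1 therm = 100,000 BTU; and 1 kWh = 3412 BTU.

£262.14

Heat load = 369 therm × 100,000 = 36,900,000 BTU
Gas: input = 36,900,000 / 0.89 = 41,460,674 BTU = 414.6 therm → 414.6 × £1.66 = £688.25
Heat pump: 36,900,000 BTU / 3412 = 10,810 kWh heat; / 4.34 = 2,492 kWh in → × £0.171 = £426.11
Difference = |£688.25 − £426.11| = £262.14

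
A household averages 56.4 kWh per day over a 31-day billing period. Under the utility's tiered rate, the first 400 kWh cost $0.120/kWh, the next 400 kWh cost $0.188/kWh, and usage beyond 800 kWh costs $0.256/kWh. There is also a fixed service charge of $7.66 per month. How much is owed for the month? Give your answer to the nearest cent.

Usage = 56.4 kWh/day × 31 days = 1748.4 kWh
First 400 kWh × $0.120 = $48.00
Next 400 kWh × $0.188 = $75.20
Remaining 948.4 kWh × $0.256 = $242.79
Energy charge = $365.99; + service $7.66 = $373.65

$373.65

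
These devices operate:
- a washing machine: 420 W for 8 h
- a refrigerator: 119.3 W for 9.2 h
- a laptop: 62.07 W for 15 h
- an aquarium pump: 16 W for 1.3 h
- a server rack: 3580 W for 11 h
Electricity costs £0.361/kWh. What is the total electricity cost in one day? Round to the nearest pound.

washing machine: 420 W × 8 h = 3,360 Wh = 3.36 kWh
refrigerator: 119.3 W × 9.2 h = 1,098 Wh = 1.098 kWh
laptop: 62.07 W × 15 h = 931 Wh = 0.931 kWh
aquarium pump: 16 W × 1.3 h = 21 Wh = 0.0208 kWh
server rack: 3580 W × 11 h = 39,380 Wh = 39.38 kWh
Total energy = 3.36 + 1.098 + 0.931 + 0.0208 + 39.38 = 44.79 kWh
Cost = 44.79 kWh × £0.361 = £16.17 ≈ £16

£16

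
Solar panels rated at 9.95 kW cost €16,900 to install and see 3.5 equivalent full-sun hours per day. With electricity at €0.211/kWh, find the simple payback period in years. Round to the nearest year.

Daily generation = 9.95 kW × 3.5 h = 34.82 kWh
Annual generation = 34.82 × 365 = 12711 kWh
Annual savings = 12711 × €0.211 = €2,682.05
Payback = €16,900 / €2,682.05 = 6.3 years

6 years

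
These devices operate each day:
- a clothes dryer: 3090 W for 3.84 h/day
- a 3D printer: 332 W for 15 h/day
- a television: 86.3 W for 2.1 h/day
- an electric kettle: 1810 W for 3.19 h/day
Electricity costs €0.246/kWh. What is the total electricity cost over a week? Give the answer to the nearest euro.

€39

clothes dryer: 3090 W × 3.84 h × 7 d = 83,059 Wh = 83.06 kWh
3D printer: 332 W × 15 h × 7 d = 34,860 Wh = 34.86 kWh
television: 86.3 W × 2.1 h × 7 d = 1,269 Wh = 1.269 kWh
electric kettle: 1810 W × 3.19 h × 7 d = 40,417 Wh = 40.42 kWh
Total energy = 83.06 + 34.86 + 1.269 + 40.42 = 159.6 kWh
Cost = 159.6 kWh × €0.246 = €39.26 ≈ €39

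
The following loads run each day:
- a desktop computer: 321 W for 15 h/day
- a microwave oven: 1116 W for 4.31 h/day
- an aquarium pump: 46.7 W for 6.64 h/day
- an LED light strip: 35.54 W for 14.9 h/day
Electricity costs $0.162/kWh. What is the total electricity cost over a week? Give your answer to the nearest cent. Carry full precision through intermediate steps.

$11.87

desktop computer: 321 W × 15 h × 7 d = 33,705 Wh = 33.7 kWh
microwave oven: 1116 W × 4.31 h × 7 d = 33,670 Wh = 33.67 kWh
aquarium pump: 46.7 W × 6.64 h × 7 d = 2,171 Wh = 2.171 kWh
LED light strip: 35.54 W × 14.9 h × 7 d = 3,707 Wh = 3.707 kWh
Total energy = 33.7 + 33.67 + 2.171 + 3.707 = 73.25 kWh
Cost = 73.25 kWh × $0.162 = $11.87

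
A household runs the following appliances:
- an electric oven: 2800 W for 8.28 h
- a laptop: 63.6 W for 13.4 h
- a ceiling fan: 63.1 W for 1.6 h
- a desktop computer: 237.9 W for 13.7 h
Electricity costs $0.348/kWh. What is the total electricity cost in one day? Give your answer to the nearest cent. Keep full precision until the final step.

$9.53

electric oven: 2800 W × 8.28 h = 23,184 Wh = 23.18 kWh
laptop: 63.6 W × 13.4 h = 852 Wh = 0.8522 kWh
ceiling fan: 63.1 W × 1.6 h = 101 Wh = 0.101 kWh
desktop computer: 237.9 W × 13.7 h = 3,259 Wh = 3.259 kWh
Total energy = 23.18 + 0.8522 + 0.101 + 3.259 = 27.4 kWh
Cost = 27.4 kWh × $0.348 = $9.53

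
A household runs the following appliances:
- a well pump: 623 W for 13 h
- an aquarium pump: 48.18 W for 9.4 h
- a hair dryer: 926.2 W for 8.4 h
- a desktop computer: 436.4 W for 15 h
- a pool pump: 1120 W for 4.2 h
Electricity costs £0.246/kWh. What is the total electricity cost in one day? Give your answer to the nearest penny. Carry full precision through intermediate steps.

£6.79

well pump: 623 W × 13 h = 8,099 Wh = 8.099 kWh
aquarium pump: 48.18 W × 9.4 h = 453 Wh = 0.4529 kWh
hair dryer: 926.2 W × 8.4 h = 7,780 Wh = 7.78 kWh
desktop computer: 436.4 W × 15 h = 6,546 Wh = 6.546 kWh
pool pump: 1120 W × 4.2 h = 4,704 Wh = 4.704 kWh
Total energy = 8.099 + 0.4529 + 7.78 + 6.546 + 4.704 = 27.58 kWh
Cost = 27.58 kWh × £0.246 = £6.79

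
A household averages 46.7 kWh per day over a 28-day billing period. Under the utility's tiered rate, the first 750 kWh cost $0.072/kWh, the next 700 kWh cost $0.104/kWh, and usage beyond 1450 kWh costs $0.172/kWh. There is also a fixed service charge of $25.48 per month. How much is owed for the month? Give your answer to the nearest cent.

$137.47

Usage = 46.7 kWh/day × 28 days = 1307.6 kWh
First 750 kWh × $0.072 = $54.00
Next 557.6 kWh × $0.104 = $57.99
Remaining tier: 0 kWh (not reached)
Energy charge = $111.99; + service $25.48 = $137.47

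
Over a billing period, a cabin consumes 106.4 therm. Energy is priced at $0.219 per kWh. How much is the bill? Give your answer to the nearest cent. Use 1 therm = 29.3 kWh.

$682.74

106.4 therm × (29.3 kWh/therm) = 3,118 kWh
Cost = 3,118 kWh × $0.219/kWh = $682.74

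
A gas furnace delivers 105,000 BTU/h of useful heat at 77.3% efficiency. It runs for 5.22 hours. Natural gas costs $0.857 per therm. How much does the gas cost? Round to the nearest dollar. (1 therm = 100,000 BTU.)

Heat delivered = 105,000 BTU/h × 5.22 h = 548,100 BTU
Gas input = 548,100 / 0.773 = 709,056 BTU
= 709,056 / 100,000 = 7.091 therm
Cost = 7.091 × $0.857/therm = $6.08 ≈ $6

$6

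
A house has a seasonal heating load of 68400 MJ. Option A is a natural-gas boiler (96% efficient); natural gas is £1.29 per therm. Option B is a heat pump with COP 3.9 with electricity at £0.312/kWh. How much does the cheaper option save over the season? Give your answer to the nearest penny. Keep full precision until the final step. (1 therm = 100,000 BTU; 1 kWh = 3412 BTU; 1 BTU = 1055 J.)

Heat load = 68400 MJ = 68,400,000,000 J / 1055 = 64,834,123 BTU
Gas: input = 64,834,123 / 0.96 = 67,535,545 BTU = 675.4 therm → 675.4 × £1.29 = £871.21
Heat pump: 64,834,123 BTU / 3412 = 19,000 kWh heat; / 3.9 = 4,872 kWh in → × £0.312 = £1,520.14
Difference = |£871.21 − £1,520.14| = £648.94

£648.94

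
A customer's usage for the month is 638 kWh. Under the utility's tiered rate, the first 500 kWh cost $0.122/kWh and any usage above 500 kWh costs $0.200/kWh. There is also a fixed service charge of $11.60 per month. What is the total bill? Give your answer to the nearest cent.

First 500 kWh × $0.122 = $61.00
Remaining 138 kWh × $0.200 = $27.60
Energy charge = $88.60; + service $11.60 = $100.20

$100.20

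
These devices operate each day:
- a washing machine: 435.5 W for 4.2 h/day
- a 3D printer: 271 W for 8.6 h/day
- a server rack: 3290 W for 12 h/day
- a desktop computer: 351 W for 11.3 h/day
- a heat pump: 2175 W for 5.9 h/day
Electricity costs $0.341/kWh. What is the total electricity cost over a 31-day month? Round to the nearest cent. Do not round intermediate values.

$638.90

washing machine: 435.5 W × 4.2 h × 31 d = 56,702 Wh = 56.7 kWh
3D printer: 271 W × 8.6 h × 31 d = 72,249 Wh = 72.25 kWh
server rack: 3290 W × 12 h × 31 d = 1,223,880 Wh = 1,224 kWh
desktop computer: 351 W × 11.3 h × 31 d = 122,955 Wh = 123 kWh
heat pump: 2175 W × 5.9 h × 31 d = 397,808 Wh = 397.8 kWh
Total energy = 56.7 + 72.25 + 1,224 + 123 + 397.8 = 1,874 kWh
Cost = 1,874 kWh × $0.341 = $638.90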